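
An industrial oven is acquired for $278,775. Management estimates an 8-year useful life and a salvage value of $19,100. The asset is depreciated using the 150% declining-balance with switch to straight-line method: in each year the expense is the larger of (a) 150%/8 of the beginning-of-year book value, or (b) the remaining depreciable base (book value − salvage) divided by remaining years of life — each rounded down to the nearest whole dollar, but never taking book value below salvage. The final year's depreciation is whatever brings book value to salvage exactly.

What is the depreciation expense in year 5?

Depreciable base = $278,775 − $19,100 = $259,675.
Year 1: DB = ⌊$278,775 × 150%/8⌋ = $52,270; SL = ⌊$259,675/8⌋ = $32,459 → take DB $52,270. Book value $226,505.
Year 2: DB = ⌊$226,505 × 150%/8⌋ = $42,469; SL = ⌊$207,405/7⌋ = $29,629 → take DB $42,469. Book value $184,036.
Year 3: DB = ⌊$184,036 × 150%/8⌋ = $34,506; SL = ⌊$164,936/6⌋ = $27,489 → take DB $34,506. Book value $149,530.
Year 4: DB = ⌊$149,530 × 150%/8⌋ = $28,036; SL = ⌊$130,430/5⌋ = $26,086 → take DB $28,036. Book value $121,494.
Year 5: DB = ⌊$121,494 × 150%/8⌋ = $22,780; SL = ⌊$102,394/4⌋ = $25,598 → take SL $25,598. Book value $95,896.

$25,598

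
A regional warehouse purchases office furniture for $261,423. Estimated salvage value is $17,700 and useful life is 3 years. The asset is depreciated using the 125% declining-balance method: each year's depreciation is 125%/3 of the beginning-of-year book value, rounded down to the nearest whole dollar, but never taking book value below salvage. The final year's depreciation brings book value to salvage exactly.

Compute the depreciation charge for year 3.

$71,257

Depreciable base = $261,423 − $17,700 = $243,723.
Year 1: ⌊$261,423 × 125%/3⌋ = $108,926. Book value $152,497.
Year 2: ⌊$152,497 × 125%/3⌋ = $63,540. Book value $88,957.
Year 3 (final): $88,957 − $17,700 = $71,257. Book value $17,700.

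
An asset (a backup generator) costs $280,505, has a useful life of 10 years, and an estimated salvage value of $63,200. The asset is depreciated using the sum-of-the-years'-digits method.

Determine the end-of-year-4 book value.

Depreciable base = $280,505 − $63,200 = $217,305.
Sum of the years' digits = 10+9+8+7+6+5+4+3+2+1 = 55.
Year 1: $217,305 × 10/55 = $39,510. Book value $240,995.
Year 2: $217,305 × 9/55 = $35,559. Book value $205,436.
Year 3: $217,305 × 8/55 = $31,608. Book value $173,828.
Year 4: $217,305 × 7/55 = $27,657. Book value $146,171.

$146,171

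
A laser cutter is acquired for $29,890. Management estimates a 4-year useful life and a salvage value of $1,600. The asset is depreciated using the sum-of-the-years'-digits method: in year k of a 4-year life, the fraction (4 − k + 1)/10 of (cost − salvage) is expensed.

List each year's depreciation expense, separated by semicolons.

Depreciable base = $29,890 − $1,600 = $28,290.
Sum of the years' digits = 4+3+2+1 = 10.
Year 1: $28,290 × 4/10 = $11,316. Book value $18,574.
Year 2: $28,290 × 3/10 = $8,487. Book value $10,087.
Year 3: $28,290 × 2/10 = $5,658. Book value $4,429.
Year 4: $28,290 × 1/10 = $2,829. Book value $1,600.

$11,316; $8,487; $5,658; $2,829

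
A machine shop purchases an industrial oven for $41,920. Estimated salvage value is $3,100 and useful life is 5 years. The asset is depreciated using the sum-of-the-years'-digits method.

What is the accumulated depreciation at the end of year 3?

Depreciable base = $41,920 − $3,100 = $38,820.
Sum of the years' digits = 5+4+3+2+1 = 15.
Year 1: $38,820 × 5/15 = $12,940. Book value $28,980.
Year 2: $38,820 × 4/15 = $10,352. Book value $18,628.
Year 3: $38,820 × 3/15 = $7,764. Book value $10,864.
Accumulated through year 3 = $41,920 − $10,864 = $31,056.

$31,056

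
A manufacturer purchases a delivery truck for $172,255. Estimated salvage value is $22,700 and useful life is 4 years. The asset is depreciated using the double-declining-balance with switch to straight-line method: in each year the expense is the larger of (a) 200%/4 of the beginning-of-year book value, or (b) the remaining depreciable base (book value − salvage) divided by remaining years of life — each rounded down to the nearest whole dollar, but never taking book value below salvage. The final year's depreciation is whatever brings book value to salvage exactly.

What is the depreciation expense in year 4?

Depreciable base = $172,255 − $22,700 = $149,555.
Year 1: DB = ⌊$172,255 × 200%/4⌋ = $86,127; SL = ⌊$149,555/4⌋ = $37,388 → take DB $86,127. Book value $86,128.
Year 2: DB = ⌊$86,128 × 200%/4⌋ = $43,064; SL = ⌊$63,428/3⌋ = $21,142 → take DB $43,064. Book value $43,064.
Year 3: DB = ⌊$43,064 × 200%/4⌋ = $21,532; SL = ⌊$20,364/2⌋ = $10,182 → take DB $21,532, capped at $20,364. Book value $22,700.
Year 4 (final): $22,700 − $22,700 = $0. Book value $22,700.

$0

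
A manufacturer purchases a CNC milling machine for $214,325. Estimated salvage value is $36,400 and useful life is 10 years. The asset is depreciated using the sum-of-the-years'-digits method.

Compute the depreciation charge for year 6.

Depreciable base = $214,325 − $36,400 = $177,925.
Sum of the years' digits = 10+9+8+7+6+5+4+3+2+1 = 55.
Year 1: $177,925 × 10/55 = $32,350. Book value $181,975.
Year 2: $177,925 × 9/55 = $29,115. Book value $152,860.
Year 3: $177,925 × 8/55 = $25,880. Book value $126,980.
Year 4: $177,925 × 7/55 = $22,645. Book value $104,335.
Year 5: $177,925 × 6/55 = $19,410. Book value $84,925.
Year 6: $177,925 × 5/55 = $16,175. Book value $68,750.

$16,175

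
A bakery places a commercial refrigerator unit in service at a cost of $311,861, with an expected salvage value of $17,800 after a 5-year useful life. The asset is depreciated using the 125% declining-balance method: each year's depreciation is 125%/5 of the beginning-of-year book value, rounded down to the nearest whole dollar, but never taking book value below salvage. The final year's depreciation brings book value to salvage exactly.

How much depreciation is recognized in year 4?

$32,891

Depreciable base = $311,861 − $17,800 = $294,061.
Year 1: ⌊$311,861 × 125%/5⌋ = $77,965. Book value $233,896.
Year 2: ⌊$233,896 × 125%/5⌋ = $58,474. Book value $175,422.
Year 3: ⌊$175,422 × 125%/5⌋ = $43,855. Book value $131,567.
Year 4: ⌊$131,567 × 125%/5⌋ = $32,891. Book value $98,676.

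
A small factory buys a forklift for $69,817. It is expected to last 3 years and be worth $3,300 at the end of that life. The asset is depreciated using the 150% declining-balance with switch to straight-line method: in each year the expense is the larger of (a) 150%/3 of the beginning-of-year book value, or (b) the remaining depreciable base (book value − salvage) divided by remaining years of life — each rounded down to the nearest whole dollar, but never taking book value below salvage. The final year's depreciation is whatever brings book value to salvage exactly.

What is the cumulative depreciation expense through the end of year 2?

$52,362

Depreciable base = $69,817 − $3,300 = $66,517.
Year 1: DB = ⌊$69,817 × 150%/3⌋ = $34,908; SL = ⌊$66,517/3⌋ = $22,172 → take DB $34,908. Book value $34,909.
Year 2: DB = ⌊$34,909 × 150%/3⌋ = $17,454; SL = ⌊$31,609/2⌋ = $15,804 → take DB $17,454. Book value $17,455.
Accumulated through year 2 = $69,817 − $17,455 = $52,362.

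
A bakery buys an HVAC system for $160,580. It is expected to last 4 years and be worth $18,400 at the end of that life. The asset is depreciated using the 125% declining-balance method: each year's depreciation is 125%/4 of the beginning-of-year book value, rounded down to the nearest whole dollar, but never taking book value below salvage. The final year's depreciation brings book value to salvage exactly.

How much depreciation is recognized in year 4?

Depreciable base = $160,580 − $18,400 = $142,180.
Year 1: ⌊$160,580 × 125%/4⌋ = $50,181. Book value $110,399.
Year 2: ⌊$110,399 × 125%/4⌋ = $34,499. Book value $75,900.
Year 3: ⌊$75,900 × 125%/4⌋ = $23,718. Book value $52,182.
Year 4 (final): $52,182 − $18,400 = $33,782. Book value $18,400.

$33,782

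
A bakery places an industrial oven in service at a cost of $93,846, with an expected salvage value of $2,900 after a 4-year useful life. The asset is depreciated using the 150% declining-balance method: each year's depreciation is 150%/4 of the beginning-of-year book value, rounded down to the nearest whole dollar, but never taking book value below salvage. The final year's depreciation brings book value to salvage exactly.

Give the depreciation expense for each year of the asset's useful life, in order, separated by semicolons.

Depreciable base = $93,846 − $2,900 = $90,946.
Year 1: ⌊$93,846 × 150%/4⌋ = $35,192. Book value $58,654.
Year 2: ⌊$58,654 × 150%/4⌋ = $21,995. Book value $36,659.
Year 3: ⌊$36,659 × 150%/4⌋ = $13,747. Book value $22,912.
Year 4 (final): $22,912 − $2,900 = $20,012. Book value $2,900.

$35,192; $21,995; $13,747; $20,012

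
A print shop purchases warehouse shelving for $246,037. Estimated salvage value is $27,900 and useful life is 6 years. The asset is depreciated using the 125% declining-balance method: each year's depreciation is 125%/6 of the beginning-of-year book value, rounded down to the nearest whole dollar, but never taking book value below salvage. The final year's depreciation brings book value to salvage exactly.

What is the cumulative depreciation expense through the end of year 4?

Depreciable base = $246,037 − $27,900 = $218,137.
Year 1: ⌊$246,037 × 125%/6⌋ = $51,257. Book value $194,780.
Year 2: ⌊$194,780 × 125%/6⌋ = $40,579. Book value $154,201.
Year 3: ⌊$154,201 × 125%/6⌋ = $32,125. Book value $122,076.
Year 4: ⌊$122,076 × 125%/6⌋ = $25,432. Book value $96,644.
Accumulated through year 4 = $246,037 − $96,644 = $149,393.

$149,393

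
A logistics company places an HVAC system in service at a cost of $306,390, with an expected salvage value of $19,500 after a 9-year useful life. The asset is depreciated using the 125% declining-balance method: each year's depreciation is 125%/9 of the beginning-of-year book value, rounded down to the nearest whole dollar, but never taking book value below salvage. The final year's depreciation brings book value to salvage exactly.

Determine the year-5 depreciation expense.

Depreciable base = $306,390 − $19,500 = $286,890.
Year 1: ⌊$306,390 × 125%/9⌋ = $42,554. Book value $263,836.
Year 2: ⌊$263,836 × 125%/9⌋ = $36,643. Book value $227,193.
Year 3: ⌊$227,193 × 125%/9⌋ = $31,554. Book value $195,639.
Year 4: ⌊$195,639 × 125%/9⌋ = $27,172. Book value $168,467.
Year 5: ⌊$168,467 × 125%/9⌋ = $23,398. Book value $145,069.

$23,398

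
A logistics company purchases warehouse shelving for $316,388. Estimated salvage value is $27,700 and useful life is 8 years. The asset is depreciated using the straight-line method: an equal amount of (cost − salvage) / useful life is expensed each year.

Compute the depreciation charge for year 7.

$36,086

Depreciable base = $316,388 − $27,700 = $288,688.
Annual expense = $288,688 / 8 = $36,086.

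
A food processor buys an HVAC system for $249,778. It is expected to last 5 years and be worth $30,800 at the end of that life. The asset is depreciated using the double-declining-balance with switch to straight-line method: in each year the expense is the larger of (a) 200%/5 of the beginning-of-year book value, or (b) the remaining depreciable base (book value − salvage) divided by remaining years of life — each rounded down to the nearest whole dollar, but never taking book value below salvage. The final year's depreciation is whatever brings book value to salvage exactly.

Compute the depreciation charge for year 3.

Depreciable base = $249,778 − $30,800 = $218,978.
Year 1: DB = ⌊$249,778 × 200%/5⌋ = $99,911; SL = ⌊$218,978/5⌋ = $43,795 → take DB $99,911. Book value $149,867.
Year 2: DB = ⌊$149,867 × 200%/5⌋ = $59,946; SL = ⌊$119,067/4⌋ = $29,766 → take DB $59,946. Book value $89,921.
Year 3: DB = ⌊$89,921 × 200%/5⌋ = $35,968; SL = ⌊$59,121/3⌋ = $19,707 → take DB $35,968. Book value $53,953.

$35,968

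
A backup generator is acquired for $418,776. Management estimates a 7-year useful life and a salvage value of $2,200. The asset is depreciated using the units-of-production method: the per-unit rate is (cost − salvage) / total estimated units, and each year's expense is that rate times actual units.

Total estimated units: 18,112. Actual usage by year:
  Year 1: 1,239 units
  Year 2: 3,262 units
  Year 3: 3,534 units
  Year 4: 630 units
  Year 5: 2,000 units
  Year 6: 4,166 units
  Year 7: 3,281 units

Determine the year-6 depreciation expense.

Depreciable base = $418,776 − $2,200 = $416,576.
Rate = $416,576 / 18,112 units = $23 per unit.
Year 1: 1,239 × $23 = $28,497. Book value $390,279.
Year 2: 3,262 × $23 = $75,026. Book value $315,253.
Year 3: 3,534 × $23 = $81,282. Book value $233,971.
Year 4: 630 × $23 = $14,490. Book value $219,481.
Year 5: 2,000 × $23 = $46,000. Book value $173,481.
Year 6: 4,166 × $23 = $95,818. Book value $77,663.

$95,818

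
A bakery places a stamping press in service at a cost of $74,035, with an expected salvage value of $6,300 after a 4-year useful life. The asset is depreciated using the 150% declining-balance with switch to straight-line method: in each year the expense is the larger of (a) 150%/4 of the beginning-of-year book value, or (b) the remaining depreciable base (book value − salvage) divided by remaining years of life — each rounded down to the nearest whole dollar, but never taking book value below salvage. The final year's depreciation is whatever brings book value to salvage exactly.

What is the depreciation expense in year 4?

Depreciable base = $74,035 − $6,300 = $67,735.
Year 1: DB = ⌊$74,035 × 150%/4⌋ = $27,763; SL = ⌊$67,735/4⌋ = $16,933 → take DB $27,763. Book value $46,272.
Year 2: DB = ⌊$46,272 × 150%/4⌋ = $17,352; SL = ⌊$39,972/3⌋ = $13,324 → take DB $17,352. Book value $28,920.
Year 3: DB = ⌊$28,920 × 150%/4⌋ = $10,845; SL = ⌊$22,620/2⌋ = $11,310 → take SL $11,310. Book value $17,610.
Year 4 (final): $17,610 − $6,300 = $11,310. Book value $6,300.

$11,310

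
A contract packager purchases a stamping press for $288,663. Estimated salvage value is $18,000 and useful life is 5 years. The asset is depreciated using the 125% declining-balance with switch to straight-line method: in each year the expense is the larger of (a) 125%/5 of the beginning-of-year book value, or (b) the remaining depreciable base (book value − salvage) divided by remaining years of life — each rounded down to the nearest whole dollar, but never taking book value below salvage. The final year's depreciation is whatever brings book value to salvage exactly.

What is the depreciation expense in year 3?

$48,124

Depreciable base = $288,663 − $18,000 = $270,663.
Year 1: DB = ⌊$288,663 × 125%/5⌋ = $72,165; SL = ⌊$270,663/5⌋ = $54,132 → take DB $72,165. Book value $216,498.
Year 2: DB = ⌊$216,498 × 125%/5⌋ = $54,124; SL = ⌊$198,498/4⌋ = $49,624 → take DB $54,124. Book value $162,374.
Year 3: DB = ⌊$162,374 × 125%/5⌋ = $40,593; SL = ⌊$144,374/3⌋ = $48,124 → take SL $48,124. Book value $114,250.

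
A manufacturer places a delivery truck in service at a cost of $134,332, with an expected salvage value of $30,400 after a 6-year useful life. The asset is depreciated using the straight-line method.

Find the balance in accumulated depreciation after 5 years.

$86,610

Depreciable base = $134,332 − $30,400 = $103,932.
Annual expense = $103,932 / 6 = $17,322.
End of year 1: book value $117,010.
End of year 2: book value $99,688.
End of year 3: book value $82,366.
End of year 4: book value $65,044.
End of year 5: book value $47,722.
Accumulated through year 5 = $134,332 − $47,722 = $86,610.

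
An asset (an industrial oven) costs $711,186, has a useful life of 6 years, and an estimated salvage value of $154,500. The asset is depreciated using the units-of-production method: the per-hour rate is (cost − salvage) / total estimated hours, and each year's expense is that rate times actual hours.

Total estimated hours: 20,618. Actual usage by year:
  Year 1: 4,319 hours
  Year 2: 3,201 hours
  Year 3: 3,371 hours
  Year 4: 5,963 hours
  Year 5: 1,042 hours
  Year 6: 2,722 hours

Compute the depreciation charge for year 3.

Depreciable base = $711,186 − $154,500 = $556,686.
Rate = $556,686 / 20,618 hours = $27 per hour.
Year 1: 4,319 × $27 = $116,613. Book value $594,573.
Year 2: 3,201 × $27 = $86,427. Book value $508,146.
Year 3: 3,371 × $27 = $91,017. Book value $417,129.

$91,017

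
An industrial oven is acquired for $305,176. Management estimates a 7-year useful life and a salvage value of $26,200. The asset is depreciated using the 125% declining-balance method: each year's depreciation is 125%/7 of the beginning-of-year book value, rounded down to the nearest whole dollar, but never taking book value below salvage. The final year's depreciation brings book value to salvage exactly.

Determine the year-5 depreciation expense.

$24,811

Depreciable base = $305,176 − $26,200 = $278,976.
Year 1: ⌊$305,176 × 125%/7⌋ = $54,495. Book value $250,681.
Year 2: ⌊$250,681 × 125%/7⌋ = $44,764. Book value $205,917.
Year 3: ⌊$205,917 × 125%/7⌋ = $36,770. Book value $169,147.
Year 4: ⌊$169,147 × 125%/7⌋ = $30,204. Book value $138,943.
Year 5: ⌊$138,943 × 125%/7⌋ = $24,811. Book value $114,132.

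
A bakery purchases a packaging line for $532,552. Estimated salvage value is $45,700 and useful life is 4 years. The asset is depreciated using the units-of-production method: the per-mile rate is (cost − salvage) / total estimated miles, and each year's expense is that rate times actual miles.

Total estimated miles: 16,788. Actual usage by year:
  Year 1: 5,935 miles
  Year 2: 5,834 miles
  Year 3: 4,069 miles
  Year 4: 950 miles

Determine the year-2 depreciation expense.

Depreciable base = $532,552 − $45,700 = $486,852.
Rate = $486,852 / 16,788 miles = $29 per mile.
Year 1: 5,935 × $29 = $172,115. Book value $360,437.
Year 2: 5,834 × $29 = $169,186. Book value $191,251.

$169,186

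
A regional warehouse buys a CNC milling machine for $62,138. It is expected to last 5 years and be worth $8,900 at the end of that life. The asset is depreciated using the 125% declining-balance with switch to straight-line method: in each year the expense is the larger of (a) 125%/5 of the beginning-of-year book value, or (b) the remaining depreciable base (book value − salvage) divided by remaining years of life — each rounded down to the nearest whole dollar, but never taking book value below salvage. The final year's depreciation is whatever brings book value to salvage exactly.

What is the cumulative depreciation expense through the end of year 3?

$35,923

Depreciable base = $62,138 − $8,900 = $53,238.
Year 1: DB = ⌊$62,138 × 125%/5⌋ = $15,534; SL = ⌊$53,238/5⌋ = $10,647 → take DB $15,534. Book value $46,604.
Year 2: DB = ⌊$46,604 × 125%/5⌋ = $11,651; SL = ⌊$37,704/4⌋ = $9,426 → take DB $11,651. Book value $34,953.
Year 3: DB = ⌊$34,953 × 125%/5⌋ = $8,738; SL = ⌊$26,053/3⌋ = $8,684 → take DB $8,738. Book value $26,215.
Accumulated through year 3 = $62,138 − $26,215 = $35,923.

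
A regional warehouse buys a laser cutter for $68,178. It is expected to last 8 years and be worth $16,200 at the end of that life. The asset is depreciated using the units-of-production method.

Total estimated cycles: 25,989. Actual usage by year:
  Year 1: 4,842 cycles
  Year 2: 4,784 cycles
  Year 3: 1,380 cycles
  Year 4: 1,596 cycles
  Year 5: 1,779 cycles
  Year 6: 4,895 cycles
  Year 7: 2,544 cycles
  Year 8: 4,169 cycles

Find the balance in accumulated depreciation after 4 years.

Depreciable base = $68,178 − $16,200 = $51,978.
Rate = $51,978 / 25,989 cycles = $2 per cycle.
Year 1: 4,842 × $2 = $9,684. Book value $58,494.
Year 2: 4,784 × $2 = $9,568. Book value $48,926.
Year 3: 1,380 × $2 = $2,760. Book value $46,166.
Year 4: 1,596 × $2 = $3,192. Book value $42,974.
Accumulated through year 4 = $68,178 − $42,974 = $25,204.

$25,204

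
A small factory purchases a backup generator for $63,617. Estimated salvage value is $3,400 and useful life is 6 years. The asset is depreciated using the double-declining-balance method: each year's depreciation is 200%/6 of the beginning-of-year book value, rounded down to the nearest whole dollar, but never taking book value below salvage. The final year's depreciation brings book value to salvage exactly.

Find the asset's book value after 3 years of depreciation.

Depreciable base = $63,617 − $3,400 = $60,217.
Year 1: ⌊$63,617 × 200%/6⌋ = $21,205. Book value $42,412.
Year 2: ⌊$42,412 × 200%/6⌋ = $14,137. Book value $28,275.
Year 3: ⌊$28,275 × 200%/6⌋ = $9,425. Book value $18,850.

$18,850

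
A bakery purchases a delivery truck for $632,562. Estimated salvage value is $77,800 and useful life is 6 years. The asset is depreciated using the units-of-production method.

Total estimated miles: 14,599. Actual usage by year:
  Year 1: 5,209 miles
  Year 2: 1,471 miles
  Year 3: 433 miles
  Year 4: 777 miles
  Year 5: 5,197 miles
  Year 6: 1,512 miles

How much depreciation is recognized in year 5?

$197,486

Depreciable base = $632,562 − $77,800 = $554,762.
Rate = $554,762 / 14,599 miles = $38 per mile.
Year 1: 5,209 × $38 = $197,942. Book value $434,620.
Year 2: 1,471 × $38 = $55,898. Book value $378,722.
Year 3: 433 × $38 = $16,454. Book value $362,268.
Year 4: 777 × $38 = $29,526. Book value $332,742.
Year 5: 5,197 × $38 = $197,486. Book value $135,256.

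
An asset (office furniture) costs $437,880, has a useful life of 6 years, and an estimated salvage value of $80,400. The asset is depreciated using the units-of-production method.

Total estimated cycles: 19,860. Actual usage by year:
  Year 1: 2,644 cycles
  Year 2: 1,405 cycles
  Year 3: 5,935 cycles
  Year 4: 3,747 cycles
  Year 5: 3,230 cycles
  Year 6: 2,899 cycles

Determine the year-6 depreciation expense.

$52,182

Depreciable base = $437,880 − $80,400 = $357,480.
Rate = $357,480 / 19,860 cycles = $18 per cycle.
Year 1: 2,644 × $18 = $47,592. Book value $390,288.
Year 2: 1,405 × $18 = $25,290. Book value $364,998.
Year 3: 5,935 × $18 = $106,830. Book value $258,168.
Year 4: 3,747 × $18 = $67,446. Book value $190,722.
Year 5: 3,230 × $18 = $58,140. Book value $132,582.
Year 6: 2,899 × $18 = $52,182. Book value $80,400.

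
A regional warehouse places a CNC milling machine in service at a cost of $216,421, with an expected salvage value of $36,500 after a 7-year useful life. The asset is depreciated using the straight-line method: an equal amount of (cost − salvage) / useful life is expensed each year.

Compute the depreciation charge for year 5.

$25,703

Depreciable base = $216,421 − $36,500 = $179,921.
Annual expense = $179,921 / 7 = $25,703.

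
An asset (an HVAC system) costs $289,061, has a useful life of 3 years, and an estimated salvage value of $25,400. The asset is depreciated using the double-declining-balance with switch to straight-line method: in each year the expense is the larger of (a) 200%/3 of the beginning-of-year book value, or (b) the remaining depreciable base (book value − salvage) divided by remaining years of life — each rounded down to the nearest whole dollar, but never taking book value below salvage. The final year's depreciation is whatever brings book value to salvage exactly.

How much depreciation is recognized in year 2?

$64,236

Depreciable base = $289,061 − $25,400 = $263,661.
Year 1: DB = ⌊$289,061 × 200%/3⌋ = $192,707; SL = ⌊$263,661/3⌋ = $87,887 → take DB $192,707. Book value $96,354.
Year 2: DB = ⌊$96,354 × 200%/3⌋ = $64,236; SL = ⌊$70,954/2⌋ = $35,477 → take DB $64,236. Book value $32,118.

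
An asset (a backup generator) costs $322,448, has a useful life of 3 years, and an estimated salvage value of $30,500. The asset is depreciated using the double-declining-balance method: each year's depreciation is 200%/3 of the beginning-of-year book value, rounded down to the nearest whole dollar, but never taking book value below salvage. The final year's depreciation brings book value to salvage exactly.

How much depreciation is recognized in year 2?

$71,655

Depreciable base = $322,448 − $30,500 = $291,948.
Year 1: ⌊$322,448 × 200%/3⌋ = $214,965. Book value $107,483.
Year 2: ⌊$107,483 × 200%/3⌋ = $71,655. Book value $35,828.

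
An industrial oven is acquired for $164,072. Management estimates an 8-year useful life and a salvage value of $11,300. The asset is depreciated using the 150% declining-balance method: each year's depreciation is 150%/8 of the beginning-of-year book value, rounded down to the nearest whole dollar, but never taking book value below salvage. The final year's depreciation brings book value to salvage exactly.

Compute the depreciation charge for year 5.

Depreciable base = $164,072 − $11,300 = $152,772.
Year 1: ⌊$164,072 × 150%/8⌋ = $30,763. Book value $133,309.
Year 2: ⌊$133,309 × 150%/8⌋ = $24,995. Book value $108,314.
Year 3: ⌊$108,314 × 150%/8⌋ = $20,308. Book value $88,006.
Year 4: ⌊$88,006 × 150%/8⌋ = $16,501. Book value $71,505.
Year 5: ⌊$71,505 × 150%/8⌋ = $13,407. Book value $58,098.

$13,407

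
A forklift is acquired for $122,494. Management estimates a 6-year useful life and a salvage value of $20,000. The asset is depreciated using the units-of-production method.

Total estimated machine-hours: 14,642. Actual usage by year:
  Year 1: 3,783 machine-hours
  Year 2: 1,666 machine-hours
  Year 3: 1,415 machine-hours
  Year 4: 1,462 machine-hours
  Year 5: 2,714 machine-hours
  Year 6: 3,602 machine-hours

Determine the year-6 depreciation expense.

$25,214

Depreciable base = $122,494 − $20,000 = $102,494.
Rate = $102,494 / 14,642 machine-hours = $7 per machine-hour.
Year 1: 3,783 × $7 = $26,481. Book value $96,013.
Year 2: 1,666 × $7 = $11,662. Book value $84,351.
Year 3: 1,415 × $7 = $9,905. Book value $74,446.
Year 4: 1,462 × $7 = $10,234. Book value $64,212.
Year 5: 2,714 × $7 = $18,998. Book value $45,214.
Year 6: 3,602 × $7 = $25,214. Book value $20,000.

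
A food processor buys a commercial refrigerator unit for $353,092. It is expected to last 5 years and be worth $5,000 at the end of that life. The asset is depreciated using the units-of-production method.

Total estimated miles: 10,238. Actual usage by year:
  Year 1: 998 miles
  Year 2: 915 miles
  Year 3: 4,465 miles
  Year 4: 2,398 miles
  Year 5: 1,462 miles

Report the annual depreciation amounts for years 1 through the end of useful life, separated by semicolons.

Depreciable base = $353,092 − $5,000 = $348,092.
Rate = $348,092 / 10,238 miles = $34 per mile.
Year 1: 998 × $34 = $33,932. Book value $319,160.
Year 2: 915 × $34 = $31,110. Book value $288,050.
Year 3: 4,465 × $34 = $151,810. Book value $136,240.
Year 4: 2,398 × $34 = $81,532. Book value $54,708.
Year 5: 1,462 × $34 = $49,708. Book value $5,000.

$33,932; $31,110; $151,810; $81,532; $49,708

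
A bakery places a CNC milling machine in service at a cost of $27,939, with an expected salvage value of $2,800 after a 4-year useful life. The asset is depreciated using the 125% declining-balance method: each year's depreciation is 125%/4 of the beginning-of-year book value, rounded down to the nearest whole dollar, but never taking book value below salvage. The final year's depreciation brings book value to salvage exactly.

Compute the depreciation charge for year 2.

Depreciable base = $27,939 − $2,800 = $25,139.
Year 1: ⌊$27,939 × 125%/4⌋ = $8,730. Book value $19,209.
Year 2: ⌊$19,209 × 125%/4⌋ = $6,002. Book value $13,207.

$6,002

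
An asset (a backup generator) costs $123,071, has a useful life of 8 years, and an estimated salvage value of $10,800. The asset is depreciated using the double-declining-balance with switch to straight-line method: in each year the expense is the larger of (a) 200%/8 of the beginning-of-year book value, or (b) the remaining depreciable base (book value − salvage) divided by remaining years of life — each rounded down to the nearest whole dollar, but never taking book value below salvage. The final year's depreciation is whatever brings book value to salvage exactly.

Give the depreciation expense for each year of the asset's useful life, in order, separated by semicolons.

$30,767; $23,076; $17,307; $12,980; $9,735; $7,301; $5,552; $5,553

Depreciable base = $123,071 − $10,800 = $112,271.
Year 1: DB = ⌊$123,071 × 200%/8⌋ = $30,767; SL = ⌊$112,271/8⌋ = $14,033 → take DB $30,767. Book value $92,304.
Year 2: DB = ⌊$92,304 × 200%/8⌋ = $23,076; SL = ⌊$81,504/7⌋ = $11,643 → take DB $23,076. Book value $69,228.
Year 3: DB = ⌊$69,228 × 200%/8⌋ = $17,307; SL = ⌊$58,428/6⌋ = $9,738 → take DB $17,307. Book value $51,921.
Year 4: DB = ⌊$51,921 × 200%/8⌋ = $12,980; SL = ⌊$41,121/5⌋ = $8,224 → take DB $12,980. Book value $38,941.
Year 5: DB = ⌊$38,941 × 200%/8⌋ = $9,735; SL = ⌊$28,141/4⌋ = $7,035 → take DB $9,735. Book value $29,206.
Year 6: DB = ⌊$29,206 × 200%/8⌋ = $7,301; SL = ⌊$18,406/3⌋ = $6,135 → take DB $7,301. Book value $21,905.
Year 7: DB = ⌊$21,905 × 200%/8⌋ = $5,476; SL = ⌊$11,105/2⌋ = $5,552 → take SL $5,552. Book value $16,353.
Year 8 (final): $16,353 − $10,800 = $5,553. Book value $10,800.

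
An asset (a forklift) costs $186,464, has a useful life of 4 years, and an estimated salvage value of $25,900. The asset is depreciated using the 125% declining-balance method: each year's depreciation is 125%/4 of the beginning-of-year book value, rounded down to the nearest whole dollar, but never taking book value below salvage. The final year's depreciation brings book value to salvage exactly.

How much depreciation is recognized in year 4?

$34,693

Depreciable base = $186,464 − $25,900 = $160,564.
Year 1: ⌊$186,464 × 125%/4⌋ = $58,270. Book value $128,194.
Year 2: ⌊$128,194 × 125%/4⌋ = $40,060. Book value $88,134.
Year 3: ⌊$88,134 × 125%/4⌋ = $27,541. Book value $60,593.
Year 4 (final): $60,593 − $25,900 = $34,693. Book value $25,900.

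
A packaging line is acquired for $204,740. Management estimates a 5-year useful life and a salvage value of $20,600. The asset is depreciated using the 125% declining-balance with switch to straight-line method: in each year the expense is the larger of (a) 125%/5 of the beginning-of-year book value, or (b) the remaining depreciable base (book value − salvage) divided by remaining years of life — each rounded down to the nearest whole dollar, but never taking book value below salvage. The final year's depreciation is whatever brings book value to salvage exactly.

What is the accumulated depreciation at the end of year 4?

Depreciable base = $204,740 − $20,600 = $184,140.
Year 1: DB = ⌊$204,740 × 125%/5⌋ = $51,185; SL = ⌊$184,140/5⌋ = $36,828 → take DB $51,185. Book value $153,555.
Year 2: DB = ⌊$153,555 × 125%/5⌋ = $38,388; SL = ⌊$132,955/4⌋ = $33,238 → take DB $38,388. Book value $115,167.
Year 3: DB = ⌊$115,167 × 125%/5⌋ = $28,791; SL = ⌊$94,567/3⌋ = $31,522 → take SL $31,522. Book value $83,645.
Year 4: DB = ⌊$83,645 × 125%/5⌋ = $20,911; SL = ⌊$63,045/2⌋ = $31,522 → take SL $31,522. Book value $52,123.
Accumulated through year 4 = $204,740 − $52,123 = $152,617.

$152,617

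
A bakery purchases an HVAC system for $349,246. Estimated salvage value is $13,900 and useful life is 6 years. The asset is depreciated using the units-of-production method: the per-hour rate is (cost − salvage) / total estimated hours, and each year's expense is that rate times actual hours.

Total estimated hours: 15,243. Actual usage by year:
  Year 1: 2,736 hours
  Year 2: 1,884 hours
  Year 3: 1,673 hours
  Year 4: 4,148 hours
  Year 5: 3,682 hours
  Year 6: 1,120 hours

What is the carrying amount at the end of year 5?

$38,540

Depreciable base = $349,246 − $13,900 = $335,346.
Rate = $335,346 / 15,243 hours = $22 per hour.
Year 1: 2,736 × $22 = $60,192. Book value $289,054.
Year 2: 1,884 × $22 = $41,448. Book value $247,606.
Year 3: 1,673 × $22 = $36,806. Book value $210,800.
Year 4: 4,148 × $22 = $91,256. Book value $119,544.
Year 5: 3,682 × $22 = $81,004. Book value $38,540.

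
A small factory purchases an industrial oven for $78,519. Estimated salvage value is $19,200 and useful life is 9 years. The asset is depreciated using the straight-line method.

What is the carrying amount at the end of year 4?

$52,155

Depreciable base = $78,519 − $19,200 = $59,319.
Annual expense = $59,319 / 9 = $6,591.
End of year 1: book value $71,928.
End of year 2: book value $65,337.
End of year 3: book value $58,746.
End of year 4: book value $52,155.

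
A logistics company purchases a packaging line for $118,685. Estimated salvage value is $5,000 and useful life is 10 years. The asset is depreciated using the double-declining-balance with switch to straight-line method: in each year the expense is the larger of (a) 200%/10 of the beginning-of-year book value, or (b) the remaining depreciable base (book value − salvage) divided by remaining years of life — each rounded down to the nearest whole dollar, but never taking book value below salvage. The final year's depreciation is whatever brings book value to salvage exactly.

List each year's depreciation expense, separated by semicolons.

$23,737; $18,989; $15,191; $12,153; $9,723; $7,778; $6,528; $6,528; $6,529; $6,529

Depreciable base = $118,685 − $5,000 = $113,685.
Year 1: DB = ⌊$118,685 × 200%/10⌋ = $23,737; SL = ⌊$113,685/10⌋ = $11,368 → take DB $23,737. Book value $94,948.
Year 2: DB = ⌊$94,948 × 200%/10⌋ = $18,989; SL = ⌊$89,948/9⌋ = $9,994 → take DB $18,989. Book value $75,959.
Year 3: DB = ⌊$75,959 × 200%/10⌋ = $15,191; SL = ⌊$70,959/8⌋ = $8,869 → take DB $15,191. Book value $60,768.
Year 4: DB = ⌊$60,768 × 200%/10⌋ = $12,153; SL = ⌊$55,768/7⌋ = $7,966 → take DB $12,153. Book value $48,615.
Year 5: DB = ⌊$48,615 × 200%/10⌋ = $9,723; SL = ⌊$43,615/6⌋ = $7,269 → take DB $9,723. Book value $38,892.
Year 6: DB = ⌊$38,892 × 200%/10⌋ = $7,778; SL = ⌊$33,892/5⌋ = $6,778 → take DB $7,778. Book value $31,114.
Year 7: DB = ⌊$31,114 × 200%/10⌋ = $6,222; SL = ⌊$26,114/4⌋ = $6,528 → take SL $6,528. Book value $24,586.
Year 8: DB = ⌊$24,586 × 200%/10⌋ = $4,917; SL = ⌊$19,586/3⌋ = $6,528 → take SL $6,528. Book value $18,058.
Year 9: DB = ⌊$18,058 × 200%/10⌋ = $3,611; SL = ⌊$13,058/2⌋ = $6,529 → take SL $6,529. Book value $11,529.
Year 10 (final): $11,529 − $5,000 = $6,529. Book value $5,000.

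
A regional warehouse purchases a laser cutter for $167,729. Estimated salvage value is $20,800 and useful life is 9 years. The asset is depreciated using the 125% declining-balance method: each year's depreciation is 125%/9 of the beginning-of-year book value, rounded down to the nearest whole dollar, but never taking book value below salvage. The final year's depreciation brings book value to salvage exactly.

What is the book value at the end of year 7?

$58,888

Depreciable base = $167,729 − $20,800 = $146,929.
Year 1: ⌊$167,729 × 125%/9⌋ = $23,295. Book value $144,434.
Year 2: ⌊$144,434 × 125%/9⌋ = $20,060. Book value $124,374.
Year 3: ⌊$124,374 × 125%/9⌋ = $17,274. Book value $107,100.
Year 4: ⌊$107,100 × 125%/9⌋ = $14,875. Book value $92,225.
Year 5: ⌊$92,225 × 125%/9⌋ = $12,809. Book value $79,416.
Year 6: ⌊$79,416 × 125%/9⌋ = $11,030. Book value $68,386.
Year 7: ⌊$68,386 × 125%/9⌋ = $9,498. Book value $58,888.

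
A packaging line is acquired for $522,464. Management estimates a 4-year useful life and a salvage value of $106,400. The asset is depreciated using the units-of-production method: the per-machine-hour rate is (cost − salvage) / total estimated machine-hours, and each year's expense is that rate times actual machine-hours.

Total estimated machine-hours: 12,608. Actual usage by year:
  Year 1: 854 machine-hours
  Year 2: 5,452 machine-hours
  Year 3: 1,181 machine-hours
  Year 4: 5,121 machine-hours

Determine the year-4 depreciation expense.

$168,993

Depreciable base = $522,464 − $106,400 = $416,064.
Rate = $416,064 / 12,608 machine-hours = $33 per machine-hour.
Year 1: 854 × $33 = $28,182. Book value $494,282.
Year 2: 5,452 × $33 = $179,916. Book value $314,366.
Year 3: 1,181 × $33 = $38,973. Book value $275,393.
Year 4: 5,121 × $33 = $168,993. Book value $106,400.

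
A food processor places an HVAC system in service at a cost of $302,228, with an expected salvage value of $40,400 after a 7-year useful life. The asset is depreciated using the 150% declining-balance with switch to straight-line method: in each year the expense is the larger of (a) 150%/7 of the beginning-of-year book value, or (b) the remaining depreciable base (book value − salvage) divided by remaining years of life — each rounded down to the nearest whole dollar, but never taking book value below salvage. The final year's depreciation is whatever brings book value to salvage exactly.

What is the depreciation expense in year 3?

Depreciable base = $302,228 − $40,400 = $261,828.
Year 1: DB = ⌊$302,228 × 150%/7⌋ = $64,763; SL = ⌊$261,828/7⌋ = $37,404 → take DB $64,763. Book value $237,465.
Year 2: DB = ⌊$237,465 × 150%/7⌋ = $50,885; SL = ⌊$197,065/6⌋ = $32,844 → take DB $50,885. Book value $186,580.
Year 3: DB = ⌊$186,580 × 150%/7⌋ = $39,981; SL = ⌊$146,180/5⌋ = $29,236 → take DB $39,981. Book value $146,599.

$39,981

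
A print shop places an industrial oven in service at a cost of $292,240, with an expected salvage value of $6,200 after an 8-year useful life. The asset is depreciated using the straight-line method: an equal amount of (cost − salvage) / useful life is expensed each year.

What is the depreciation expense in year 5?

$35,755

Depreciable base = $292,240 − $6,200 = $286,040.
Annual expense = $286,040 / 8 = $35,755.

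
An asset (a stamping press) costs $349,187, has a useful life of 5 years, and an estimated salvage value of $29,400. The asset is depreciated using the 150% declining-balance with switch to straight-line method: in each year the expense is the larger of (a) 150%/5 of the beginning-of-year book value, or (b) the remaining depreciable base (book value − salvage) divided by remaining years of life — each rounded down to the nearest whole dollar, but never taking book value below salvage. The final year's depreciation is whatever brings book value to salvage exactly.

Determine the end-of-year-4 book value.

Depreciable base = $349,187 − $29,400 = $319,787.
Year 1: DB = ⌊$349,187 × 150%/5⌋ = $104,756; SL = ⌊$319,787/5⌋ = $63,957 → take DB $104,756. Book value $244,431.
Year 2: DB = ⌊$244,431 × 150%/5⌋ = $73,329; SL = ⌊$215,031/4⌋ = $53,757 → take DB $73,329. Book value $171,102.
Year 3: DB = ⌊$171,102 × 150%/5⌋ = $51,330; SL = ⌊$141,702/3⌋ = $47,234 → take DB $51,330. Book value $119,772.
Year 4: DB = ⌊$119,772 × 150%/5⌋ = $35,931; SL = ⌊$90,372/2⌋ = $45,186 → take SL $45,186. Book value $74,586.

$74,586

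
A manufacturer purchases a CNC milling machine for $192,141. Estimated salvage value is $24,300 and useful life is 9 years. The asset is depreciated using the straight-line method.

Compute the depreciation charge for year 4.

Depreciable base = $192,141 − $24,300 = $167,841.
Annual expense = $167,841 / 9 = $18,649.

$18,649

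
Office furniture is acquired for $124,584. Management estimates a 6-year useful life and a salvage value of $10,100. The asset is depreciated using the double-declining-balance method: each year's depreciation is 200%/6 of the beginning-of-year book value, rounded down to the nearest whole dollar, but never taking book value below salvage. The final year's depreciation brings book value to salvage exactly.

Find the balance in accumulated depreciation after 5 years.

Depreciable base = $124,584 − $10,100 = $114,484.
Year 1: ⌊$124,584 × 200%/6⌋ = $41,528. Book value $83,056.
Year 2: ⌊$83,056 × 200%/6⌋ = $27,685. Book value $55,371.
Year 3: ⌊$55,371 × 200%/6⌋ = $18,457. Book value $36,914.
Year 4: ⌊$36,914 × 200%/6⌋ = $12,304. Book value $24,610.
Year 5: ⌊$24,610 × 200%/6⌋ = $8,203. Book value $16,407.
Accumulated through year 5 = $124,584 − $16,407 = $108,177.

$108,177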